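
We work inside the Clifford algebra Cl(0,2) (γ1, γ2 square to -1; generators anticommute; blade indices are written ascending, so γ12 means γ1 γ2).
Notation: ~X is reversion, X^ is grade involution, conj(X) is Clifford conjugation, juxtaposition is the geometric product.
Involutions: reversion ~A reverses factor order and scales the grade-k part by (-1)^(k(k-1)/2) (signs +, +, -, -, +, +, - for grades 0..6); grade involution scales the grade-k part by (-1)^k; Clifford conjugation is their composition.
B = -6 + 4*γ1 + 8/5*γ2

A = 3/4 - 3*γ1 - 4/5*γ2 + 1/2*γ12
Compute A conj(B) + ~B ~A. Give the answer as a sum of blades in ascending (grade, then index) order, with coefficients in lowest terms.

first term: -889/50 + 79/5*γ1 + 8/5*γ2 - 7/5*γ12
second term: 439/50 + 101/5*γ1 + 8*γ2 + 23/5*γ12
Answer: -9 + 36*γ1 + 48/5*γ2 + 16/5*γ12


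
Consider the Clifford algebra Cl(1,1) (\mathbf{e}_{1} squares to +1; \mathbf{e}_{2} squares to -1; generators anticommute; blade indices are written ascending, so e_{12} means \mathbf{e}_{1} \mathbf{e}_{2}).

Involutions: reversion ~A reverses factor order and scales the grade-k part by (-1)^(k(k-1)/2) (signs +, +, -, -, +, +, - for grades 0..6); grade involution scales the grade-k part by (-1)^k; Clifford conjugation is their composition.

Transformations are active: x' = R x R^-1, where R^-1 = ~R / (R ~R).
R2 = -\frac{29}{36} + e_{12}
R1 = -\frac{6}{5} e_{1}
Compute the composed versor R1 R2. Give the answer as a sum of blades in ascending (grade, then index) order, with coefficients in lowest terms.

Distribute over the terms of R1 (each basis-blade product reordered to ascending indices, repeated generators contracted through their squares):
(-\frac{6}{5} e_{1}) R2 = \frac{29}{30} e_{1} - \frac{6}{5} e_{2}
Answer: \frac{29}{30} e_{1} - \frac{6}{5} e_{2}


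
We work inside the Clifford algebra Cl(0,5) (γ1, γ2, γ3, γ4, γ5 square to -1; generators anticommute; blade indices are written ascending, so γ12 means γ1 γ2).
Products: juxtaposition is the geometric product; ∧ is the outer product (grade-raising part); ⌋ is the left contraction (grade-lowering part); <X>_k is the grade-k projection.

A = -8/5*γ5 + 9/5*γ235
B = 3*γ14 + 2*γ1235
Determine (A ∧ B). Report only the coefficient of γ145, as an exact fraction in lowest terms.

step 1: -24/5*γ145 + 27/5*γ12345
Answer: -24/5


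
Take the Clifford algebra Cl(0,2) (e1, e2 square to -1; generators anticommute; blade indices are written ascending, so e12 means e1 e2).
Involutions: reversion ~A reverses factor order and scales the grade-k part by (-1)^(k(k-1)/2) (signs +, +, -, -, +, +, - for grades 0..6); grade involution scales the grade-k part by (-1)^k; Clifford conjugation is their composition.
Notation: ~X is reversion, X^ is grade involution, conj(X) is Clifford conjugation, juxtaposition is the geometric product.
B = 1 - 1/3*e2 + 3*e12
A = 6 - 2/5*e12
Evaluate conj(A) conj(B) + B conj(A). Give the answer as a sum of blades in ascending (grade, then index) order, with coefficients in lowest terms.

first term: 36/5 - 2/15*e1 + 2*e2 - 88/5*e12
second term: 24/5 - 2/15*e1 - 2*e2 + 92/5*e12
Answer: 12 - 4/15*e1 + 4/5*e12


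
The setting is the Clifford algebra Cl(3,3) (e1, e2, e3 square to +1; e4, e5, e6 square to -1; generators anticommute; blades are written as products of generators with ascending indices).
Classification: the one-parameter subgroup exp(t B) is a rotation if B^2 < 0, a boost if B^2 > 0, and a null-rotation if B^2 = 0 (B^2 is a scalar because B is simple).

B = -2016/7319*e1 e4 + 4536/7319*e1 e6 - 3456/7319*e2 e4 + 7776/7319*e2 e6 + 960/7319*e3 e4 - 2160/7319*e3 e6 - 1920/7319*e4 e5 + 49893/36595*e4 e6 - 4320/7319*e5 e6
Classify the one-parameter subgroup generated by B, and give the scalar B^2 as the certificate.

B^2 term by term: the squares give (-2016/7319)^2*(e1 e4)^2 + (4536/7319)^2*(e1 e6)^2 + (-3456/7319)^2*(e2 e4)^2 + (7776/7319)^2*(e2 e6)^2 + (960/7319)^2*(e3 e4)^2 + (-2160/7319)^2*(e3 e6)^2 + (-1920/7319)^2*(e4 e5)^2 + (49893/36595)^2*(e4 e6)^2 + (-4320/7319)^2*(e5 e6)^2 = 4064256/53567761*(+1) + 20575296/53567761*(+1) + 11943936/53567761*(+1) + 60466176/53567761*(+1) + 921600/53567761*(+1) + 4665600/53567761*(+1) + 3686400/53567761*(-1) + 2489311449/1339194025*(-1) + 18662400/53567761*(-1) = -9/25 (each basis 2-blade squares to minus the product of its generators' squares); cross terms between blades sharing an index anticommute and cancel; the commuting (index-disjoint) pairs give grade-4 terms 2*c*c'*(blade product), which cancel blade by blade — e1 e2 e4 e6: 31352832/53567761 - 31352832/53567761 = 0; e1 e3 e4 e6: -8709120/53567761 + 8709120/53567761 = 0; e1 e4 e5 e6: 17418240/53567761 - 17418240/53567761 = 0; e2 e3 e4 e6: -14929920/53567761 + 14929920/53567761 = 0; e2 e4 e5 e6: 29859840/53567761 - 29859840/53567761 = 0; e3 e4 e5 e6: -8294400/53567761 + 8294400/53567761 = 0 — confirming B is simple. So B^2 = -9/25.
Answer: rotation, certificate B^2 = -9/25. The scalar -9/25 is the complete invariant here: its sign names the subgroup type.


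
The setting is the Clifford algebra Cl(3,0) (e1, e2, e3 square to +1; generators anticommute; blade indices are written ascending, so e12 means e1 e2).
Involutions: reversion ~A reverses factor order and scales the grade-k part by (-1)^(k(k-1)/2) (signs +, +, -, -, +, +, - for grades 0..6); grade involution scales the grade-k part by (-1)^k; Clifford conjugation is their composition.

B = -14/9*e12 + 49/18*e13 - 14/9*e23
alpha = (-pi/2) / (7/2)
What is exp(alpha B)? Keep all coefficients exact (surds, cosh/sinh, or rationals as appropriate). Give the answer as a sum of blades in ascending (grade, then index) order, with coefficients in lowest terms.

B^2 term by term: the squares give (-14/9)^2*(e12)^2 + (49/18)^2*(e13)^2 + (-14/9)^2*(e23)^2 = 196/81*(-1) + 2401/324*(-1) + 196/81*(-1) = -49/4 (each basis 2-blade squares to minus the product of its generators' squares); cross terms between blades sharing an index anticommute and cancel. So B^2 = -49/4.
B^2 = -49/4 — B^2 < 0, so the exponential closes trigonometrically: l = 7/2, alpha*l = -pi/2, so exp(alpha B) = cos(-pi/2) + (sin(-pi/2)/(7/2))*B = 0 + (-2/7)*B.
Answer: 4/9*e12 - 7/9*e13 + 4/9*e23


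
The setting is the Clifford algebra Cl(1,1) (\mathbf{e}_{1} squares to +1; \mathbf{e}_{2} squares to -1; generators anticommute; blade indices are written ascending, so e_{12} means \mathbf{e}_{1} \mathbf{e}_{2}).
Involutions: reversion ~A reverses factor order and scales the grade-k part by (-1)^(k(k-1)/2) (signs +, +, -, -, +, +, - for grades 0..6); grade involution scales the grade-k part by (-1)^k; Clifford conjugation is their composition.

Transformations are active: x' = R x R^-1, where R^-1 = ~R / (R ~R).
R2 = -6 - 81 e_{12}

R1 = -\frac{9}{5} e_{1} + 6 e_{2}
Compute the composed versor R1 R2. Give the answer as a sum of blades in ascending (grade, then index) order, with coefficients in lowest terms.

Distribute over the terms of R1 (each basis-blade product reordered to ascending indices, repeated generators contracted through their squares):
(-\frac{9}{5} e_{1}) R2 = \frac{54}{5} e_{1} + \frac{729}{5} e_{2}
(6 e_{2}) R2 = -486 e_{1} - 36 e_{2}
Summing the partial products and collecting blades:
Answer: -\frac{2376}{5} e_{1} + \frac{549}{5} e_{2}


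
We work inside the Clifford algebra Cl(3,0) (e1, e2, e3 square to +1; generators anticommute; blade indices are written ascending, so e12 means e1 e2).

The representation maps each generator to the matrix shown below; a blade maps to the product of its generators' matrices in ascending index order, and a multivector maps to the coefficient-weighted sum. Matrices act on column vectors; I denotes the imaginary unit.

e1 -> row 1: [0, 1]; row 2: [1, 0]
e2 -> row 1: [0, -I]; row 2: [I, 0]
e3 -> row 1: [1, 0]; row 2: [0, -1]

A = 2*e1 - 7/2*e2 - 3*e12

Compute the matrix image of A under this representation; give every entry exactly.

Bivector images (products of the table entries): rho(e12) = rho(e1)rho(e2) = row 1: [I, 0]; row 2: [0, -I].
M = (2)*rho(e1) + (-7/2)*rho(e2) + (-3)*rho(e12), summed entrywise:
Answer: row 1: [-3*I, 2 + 7*I/2]; row 2: [2 - 7*I/2, 3*I]


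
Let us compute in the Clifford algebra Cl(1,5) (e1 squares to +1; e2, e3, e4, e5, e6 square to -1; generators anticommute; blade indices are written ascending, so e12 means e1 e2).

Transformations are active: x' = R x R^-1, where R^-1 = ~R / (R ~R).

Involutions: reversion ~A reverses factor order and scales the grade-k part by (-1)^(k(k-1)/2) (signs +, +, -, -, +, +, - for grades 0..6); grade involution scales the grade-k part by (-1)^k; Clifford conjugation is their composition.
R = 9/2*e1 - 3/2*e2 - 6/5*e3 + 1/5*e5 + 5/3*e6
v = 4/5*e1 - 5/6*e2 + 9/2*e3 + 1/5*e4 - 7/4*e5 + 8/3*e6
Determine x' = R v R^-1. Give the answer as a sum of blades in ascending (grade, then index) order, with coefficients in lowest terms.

~R = 9/2*e1 - 3/2*e2 - 6/5*e3 + 1/5*e5 + 5/3*e6, and R ~R = 3092/225, so R^-1 = ~R / (3092/225).
R v = 329/90 - 51/20*e12 + 2121/100*e13 + 9/10*e14 - 1607/200*e15 + 32/3*e16 - 31/4*e23 - 3/10*e24 + 67/24*e25 - 47/18*e26 - 6/25*e34 + 6/5*e35 - 107/10*e36 - 1/25*e45 - 1/3*e46 + 69/20*e56
Answer: 49289/30920*e1 + 655/18552*e2 - 3972/773*e3 - 1/5*e4 + 1435/773*e5 - 16511/9276*e6


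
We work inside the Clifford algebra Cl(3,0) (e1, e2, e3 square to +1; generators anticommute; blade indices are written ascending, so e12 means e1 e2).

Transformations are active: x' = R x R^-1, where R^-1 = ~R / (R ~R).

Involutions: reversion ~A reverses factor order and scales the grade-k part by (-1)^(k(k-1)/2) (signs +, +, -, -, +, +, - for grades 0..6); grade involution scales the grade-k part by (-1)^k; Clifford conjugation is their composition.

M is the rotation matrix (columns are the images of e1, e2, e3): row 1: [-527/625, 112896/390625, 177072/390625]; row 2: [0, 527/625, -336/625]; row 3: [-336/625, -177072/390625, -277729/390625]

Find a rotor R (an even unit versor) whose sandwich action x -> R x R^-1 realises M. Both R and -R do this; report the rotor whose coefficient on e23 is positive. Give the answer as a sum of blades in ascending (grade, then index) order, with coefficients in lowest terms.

Method: write R = a + b12*e12 + b13*e13 + b23*e23 with a^2 + b12^2 + b13^2 + b23^2 = 1 (so R^-1 = ~R). Expanding the columns R e_j ~R gives tr M = 4a^2 - 1 and, from the antisymmetric part, M21 - M12 = -4a*b12, M13 - M31 = 4a*b13, M32 - M23 = -4a*b23.
Here tr M = -277729/390625, so a^2 = (1 + tr M)/4 = 28224/390625 and a = ±168/625. Taking a = 168/625: M21 - M12 = -112896/390625, M13 - M31 = 387072/390625, M32 - M23 = 32928/390625, giving b12 = 168/625, b13 = 576/625, b23 = -49/625, i.e. R = 168/625 + 168/625*e12 + 576/625*e13 - 49/625*e23.
Its e23 coefficient is negative, so report the other preimage -R.
Answer: -168/625 - 168/625*e12 - 576/625*e13 + 49/625*e23. Sheet selection: the two-to-one cover makes ±R indistinguishable at the matrix level (trace -277729/390625), so uniqueness comes from the required sign on e23.


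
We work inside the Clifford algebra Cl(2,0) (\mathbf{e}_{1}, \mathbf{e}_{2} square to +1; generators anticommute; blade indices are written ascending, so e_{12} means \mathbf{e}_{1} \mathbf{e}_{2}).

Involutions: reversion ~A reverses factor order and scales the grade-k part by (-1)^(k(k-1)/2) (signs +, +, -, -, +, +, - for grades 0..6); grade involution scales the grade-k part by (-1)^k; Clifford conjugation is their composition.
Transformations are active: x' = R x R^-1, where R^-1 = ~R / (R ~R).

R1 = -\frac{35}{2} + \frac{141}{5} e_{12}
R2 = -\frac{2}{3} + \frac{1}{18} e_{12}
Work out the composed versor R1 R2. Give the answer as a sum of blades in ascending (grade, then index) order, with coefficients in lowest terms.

Distribute over the terms of R1 (each basis-blade product reordered to ascending indices, repeated generators contracted through their squares):
(-\frac{35}{2}) R2 = \frac{35}{3} - \frac{35}{36} e_{12}
(\frac{141}{5} e_{12}) R2 = -\frac{47}{30} - \frac{94}{5} e_{12}
Summing the partial products and collecting blades:
Answer: \frac{101}{10} - \frac{3559}{180} e_{12}


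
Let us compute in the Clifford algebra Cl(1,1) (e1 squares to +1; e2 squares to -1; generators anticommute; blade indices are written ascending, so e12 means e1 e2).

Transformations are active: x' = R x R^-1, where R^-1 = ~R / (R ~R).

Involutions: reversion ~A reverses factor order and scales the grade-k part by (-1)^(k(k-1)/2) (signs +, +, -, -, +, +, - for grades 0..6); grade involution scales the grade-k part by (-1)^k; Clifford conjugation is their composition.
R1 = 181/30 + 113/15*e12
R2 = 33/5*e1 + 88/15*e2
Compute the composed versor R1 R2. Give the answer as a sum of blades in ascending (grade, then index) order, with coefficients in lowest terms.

Distribute over the terms of R1 (each basis-blade product reordered to ascending indices, repeated generators contracted through their squares):
(181/30) R2 = 1991/50*e1 + 7964/225*e2
(113/15*e12) R2 = -9944/225*e1 - 1243/25*e2
Summing the partial products and collecting blades:
Answer: -1969/450*e1 - 3223/225*e2


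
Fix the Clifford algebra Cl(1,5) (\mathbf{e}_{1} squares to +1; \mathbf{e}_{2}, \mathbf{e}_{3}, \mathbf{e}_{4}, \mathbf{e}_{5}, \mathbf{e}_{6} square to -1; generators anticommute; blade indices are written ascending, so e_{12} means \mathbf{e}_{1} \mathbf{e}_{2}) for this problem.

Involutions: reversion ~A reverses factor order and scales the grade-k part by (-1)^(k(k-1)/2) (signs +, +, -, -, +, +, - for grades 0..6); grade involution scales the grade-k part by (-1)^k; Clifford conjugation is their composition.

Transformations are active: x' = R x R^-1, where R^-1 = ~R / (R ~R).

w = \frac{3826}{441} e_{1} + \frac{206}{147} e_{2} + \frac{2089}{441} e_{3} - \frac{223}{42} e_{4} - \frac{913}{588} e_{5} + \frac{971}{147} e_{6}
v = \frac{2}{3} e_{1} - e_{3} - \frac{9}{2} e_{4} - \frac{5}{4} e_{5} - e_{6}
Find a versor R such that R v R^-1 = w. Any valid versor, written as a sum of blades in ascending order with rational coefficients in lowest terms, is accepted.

A norm check does it: q(v) = q(w) = -\frac{3365}{144}, hence R = v + w = \frac{4120}{441} e_{1} + \frac{206}{147} e_{2} + \frac{1648}{441} e_{3} - \frac{206}{21} e_{4} - \frac{412}{147} e_{5} + \frac{824}{147} e_{6} realises the map — parallel part kept, (v - w)/2 negated, v carried to w.
Answer: \frac{4120}{441} e_{1} + \frac{206}{147} e_{2} + \frac{1648}{441} e_{3} - \frac{206}{21} e_{4} - \frac{412}{147} e_{5} + \frac{824}{147} e_{6}


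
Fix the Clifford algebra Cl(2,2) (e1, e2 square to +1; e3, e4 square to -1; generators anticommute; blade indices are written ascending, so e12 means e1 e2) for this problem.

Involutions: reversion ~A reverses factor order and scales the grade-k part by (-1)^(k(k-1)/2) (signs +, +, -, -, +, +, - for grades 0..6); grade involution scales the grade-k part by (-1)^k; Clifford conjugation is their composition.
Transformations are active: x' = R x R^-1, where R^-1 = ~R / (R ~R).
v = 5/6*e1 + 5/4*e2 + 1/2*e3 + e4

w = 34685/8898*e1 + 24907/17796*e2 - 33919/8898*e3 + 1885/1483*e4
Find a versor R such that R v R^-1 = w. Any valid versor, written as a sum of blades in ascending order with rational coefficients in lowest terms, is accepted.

R = v + w = 21050/4449*e1 + 11788/4449*e2 - 14735/4449*e3 + 3368/1483*e4 works: the equal norms (145/144) guarantee its sandwich swaps v into w.
Answer: 21050/4449*e1 + 11788/4449*e2 - 14735/4449*e3 + 3368/1483*e4


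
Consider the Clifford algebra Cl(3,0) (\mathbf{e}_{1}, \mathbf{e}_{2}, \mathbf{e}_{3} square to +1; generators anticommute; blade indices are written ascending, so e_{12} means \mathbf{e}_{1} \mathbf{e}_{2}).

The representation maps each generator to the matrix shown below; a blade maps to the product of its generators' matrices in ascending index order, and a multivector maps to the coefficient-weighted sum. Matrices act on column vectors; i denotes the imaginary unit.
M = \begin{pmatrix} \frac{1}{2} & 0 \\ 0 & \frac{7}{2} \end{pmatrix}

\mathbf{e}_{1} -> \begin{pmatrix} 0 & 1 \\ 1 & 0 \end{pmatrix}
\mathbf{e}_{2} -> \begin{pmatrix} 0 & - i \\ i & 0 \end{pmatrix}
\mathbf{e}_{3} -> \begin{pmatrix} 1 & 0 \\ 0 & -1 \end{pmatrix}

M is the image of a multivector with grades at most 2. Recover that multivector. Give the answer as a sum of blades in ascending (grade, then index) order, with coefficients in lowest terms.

Method: 1, rho(e_{1}), rho(e_{2}), rho(e_{3}) form a trace-orthogonal basis of the 2x2 complex matrices (tr(X Y) = 2 if X = Y, else 0), so M = m0*1 + m1*rho(e_{1}) + m2*rho(e_{2}) + m3*rho(e_{3}) with m0 = tr(M)/2 = 2, m1 = tr(M rho(e_{1}))/2 = 0, m2 = tr(M rho(e_{2}))/2 = 0, m3 = tr(M rho(e_{3}))/2 = - \frac{3}{2}.
Multiplying table entries, the bivector images are rho(e_{12}) = i*rho(e_{3}), rho(e_{13}) = -i*rho(e_{2}), rho(e_{23}) = i*rho(e_{1}); with real blade coefficients the real parts of m0..m3 are the coefficients of 1, e_{1}, e_{2}, e_{3} and the imaginary parts give the bivectors (e_{23}: Im m1, e_{13}: -Im m2, e_{12}: Im m3).
Answer: 2 - \frac{3}{2} e_{3}


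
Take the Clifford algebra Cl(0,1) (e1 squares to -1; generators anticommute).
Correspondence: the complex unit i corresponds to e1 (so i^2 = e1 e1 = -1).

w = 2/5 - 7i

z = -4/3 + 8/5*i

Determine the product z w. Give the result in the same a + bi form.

In blades: z = -4/3 + 8/5*e1, w = 2/5 - 7*e1.
Distribute z over w term by term (generator squares from the signature, products reordered to ascending indices): (-4/3)*w = -8/15 + 28/3*e1; (8/5*e1)*w = 56/5 + 16/25*e1.
Sum: 32/3 + 748/75*e1; translating back through the correspondence:
Answer: 32/3 + 748/75*i


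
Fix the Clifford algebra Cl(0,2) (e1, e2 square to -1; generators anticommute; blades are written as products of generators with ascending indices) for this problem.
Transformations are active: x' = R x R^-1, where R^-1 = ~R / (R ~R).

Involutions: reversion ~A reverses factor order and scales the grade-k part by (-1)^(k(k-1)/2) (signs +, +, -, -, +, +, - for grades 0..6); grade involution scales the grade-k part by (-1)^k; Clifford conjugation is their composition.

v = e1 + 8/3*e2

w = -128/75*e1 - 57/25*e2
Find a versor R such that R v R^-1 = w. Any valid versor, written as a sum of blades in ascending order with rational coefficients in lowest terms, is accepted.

Sketch: the shared square -73/9 makes R = v + w = -53/75*e1 + 29/75*e2 the natural versor; its sandwich fixes that direction, negates (v - w)/2, and sends v to w.
Answer: -53/75*e1 + 29/75*e2


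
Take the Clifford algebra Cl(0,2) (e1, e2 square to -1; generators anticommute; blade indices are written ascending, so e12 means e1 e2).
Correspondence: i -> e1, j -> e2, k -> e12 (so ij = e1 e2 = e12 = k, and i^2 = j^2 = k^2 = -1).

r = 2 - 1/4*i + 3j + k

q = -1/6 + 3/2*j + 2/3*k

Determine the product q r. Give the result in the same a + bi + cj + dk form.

In blades: q = -1/6 + 3/2*e2 + 2/3*e12, r = 2 - 1/4*e1 + 3*e2 + e12.
Distribute q over r term by term (generator squares from the signature, products reordered to ascending indices): (-1/6)*r = -1/3 + 1/24*e1 - 1/2*e2 - 1/6*e12; (3/2*e2)*r = -9/2 + 3/2*e1 + 3*e2 + 3/8*e12; (2/3*e12)*r = -2/3 - 2*e1 - 1/6*e2 + 4/3*e12.
Sum: -11/2 - 11/24*e1 + 7/3*e2 + 37/24*e12; translating back through the correspondence:
Answer: -11/2 - 11/24*i + 7/3*j + 37/24*k


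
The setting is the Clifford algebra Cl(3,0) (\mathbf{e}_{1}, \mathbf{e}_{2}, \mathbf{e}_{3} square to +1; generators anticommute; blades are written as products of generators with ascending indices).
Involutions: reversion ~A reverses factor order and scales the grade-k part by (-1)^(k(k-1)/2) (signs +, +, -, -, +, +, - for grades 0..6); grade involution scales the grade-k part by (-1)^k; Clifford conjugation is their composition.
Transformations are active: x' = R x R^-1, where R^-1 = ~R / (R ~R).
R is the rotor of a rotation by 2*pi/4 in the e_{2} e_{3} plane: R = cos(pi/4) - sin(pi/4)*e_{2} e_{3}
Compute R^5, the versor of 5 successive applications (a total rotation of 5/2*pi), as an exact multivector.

Half-angle bookkeeping: 5 applications in e_{2} e_{3} add up to rotor phase 5*pi/4 = \frac{5 \pi}{4}, so R^5 = cos(\frac{5 \pi}{4}) - sin(\frac{5 \pi}{4})*e_{2} e_{3}.
cos(\frac{5 \pi}{4}) = - \frac{\sqrt{2}}{2} and sin(\frac{5 \pi}{4}) = - \frac{\sqrt{2}}{2}, so R^5 = - \frac{\sqrt{2}}{2} + \frac{\sqrt{2}}{2} e_{2} e_{3}. The net rotation is 1/2*pi (after discarding 1 full turn, each of which contributes a factor -1 to the rotor); the rotor keeps the half-angle phase exactly.
Answer: - \frac{\sqrt{2}}{2} + \frac{\sqrt{2}}{2} e_{2} e_{3}


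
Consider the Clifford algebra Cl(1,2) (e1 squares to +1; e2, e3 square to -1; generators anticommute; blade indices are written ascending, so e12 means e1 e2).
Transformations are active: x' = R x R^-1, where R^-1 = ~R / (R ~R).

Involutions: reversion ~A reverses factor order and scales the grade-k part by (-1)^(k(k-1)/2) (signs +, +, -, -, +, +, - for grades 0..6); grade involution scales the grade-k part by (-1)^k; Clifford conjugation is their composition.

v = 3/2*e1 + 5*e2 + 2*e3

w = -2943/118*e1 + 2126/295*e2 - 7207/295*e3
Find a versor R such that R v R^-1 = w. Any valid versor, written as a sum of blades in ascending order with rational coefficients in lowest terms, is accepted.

R = v + w = -1383/59*e1 + 3601/295*e2 - 6617/295*e3 works: the equal norms (-107/4) guarantee its sandwich swaps v into w.
Answer: -1383/59*e1 + 3601/295*e2 - 6617/295*e3


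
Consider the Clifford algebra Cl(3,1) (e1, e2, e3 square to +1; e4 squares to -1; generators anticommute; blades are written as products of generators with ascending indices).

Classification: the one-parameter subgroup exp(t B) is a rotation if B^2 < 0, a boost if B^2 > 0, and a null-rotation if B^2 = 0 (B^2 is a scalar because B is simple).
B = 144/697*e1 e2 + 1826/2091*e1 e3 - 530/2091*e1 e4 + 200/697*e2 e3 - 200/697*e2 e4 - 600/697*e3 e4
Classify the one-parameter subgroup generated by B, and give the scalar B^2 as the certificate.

B^2 term by term: the squares give (144/697)^2*(e1 e2)^2 + (1826/2091)^2*(e1 e3)^2 + (-530/2091)^2*(e1 e4)^2 + (200/697)^2*(e2 e3)^2 + (-200/697)^2*(e2 e4)^2 + (-600/697)^2*(e3 e4)^2 = 20736/485809*(-1) + 3334276/4372281*(-1) + 280900/4372281*(+1) + 40000/485809*(-1) + 40000/485809*(+1) + 360000/485809*(+1) = 0 (each basis 2-blade squares to minus the product of its generators' squares); cross terms between blades sharing an index anticommute and cancel; the commuting (index-disjoint) pairs give grade-4 terms 2*c*c'*(blade product), which cancel blade by blade — e1 e2 e3 e4: -172800/485809 + 730400/1457427 - 212000/1457427 = 0 — confirming B is simple. So B^2 = 0.
Answer: null-rotation, certificate B^2 = 0. Key observation: B^2 = 0 is a conjugation invariant, so its sign decides the class regardless of the surface form of B.


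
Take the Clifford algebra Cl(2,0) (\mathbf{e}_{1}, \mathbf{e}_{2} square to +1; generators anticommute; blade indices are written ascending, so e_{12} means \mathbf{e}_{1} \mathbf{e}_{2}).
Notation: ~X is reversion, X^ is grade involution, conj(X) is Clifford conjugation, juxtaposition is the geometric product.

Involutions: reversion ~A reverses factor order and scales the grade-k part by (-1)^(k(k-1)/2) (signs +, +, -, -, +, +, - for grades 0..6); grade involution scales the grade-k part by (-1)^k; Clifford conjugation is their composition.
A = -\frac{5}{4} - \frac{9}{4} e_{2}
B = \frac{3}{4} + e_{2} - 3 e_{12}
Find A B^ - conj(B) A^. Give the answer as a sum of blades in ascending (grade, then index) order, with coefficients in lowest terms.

first term: \frac{21}{16} - \frac{27}{4} e_{1} - \frac{7}{16} e_{2} + \frac{15}{4} e_{12}
second term: -\frac{51}{16} + \frac{27}{4} e_{1} + \frac{47}{16} e_{2} - \frac{15}{4} e_{12}
Answer: \frac{9}{2} - \frac{27}{2} e_{1} - \frac{27}{8} e_{2} + \frac{15}{2} e_{12}


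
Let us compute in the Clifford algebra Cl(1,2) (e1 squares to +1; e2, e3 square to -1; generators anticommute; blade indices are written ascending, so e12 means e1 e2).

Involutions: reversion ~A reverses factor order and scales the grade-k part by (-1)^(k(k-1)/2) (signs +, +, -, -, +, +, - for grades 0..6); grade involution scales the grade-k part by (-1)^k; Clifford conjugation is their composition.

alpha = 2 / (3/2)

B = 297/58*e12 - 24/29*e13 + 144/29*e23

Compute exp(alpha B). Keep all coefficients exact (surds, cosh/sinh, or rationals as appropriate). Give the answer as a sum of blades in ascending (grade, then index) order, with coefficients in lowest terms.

B^2 term by term: the squares give (297/58)^2*(e12)^2 + (-24/29)^2*(e13)^2 + (144/29)^2*(e23)^2 = 88209/3364*(+1) + 576/841*(+1) + 20736/841*(-1) = 9/4 (each basis 2-blade squares to minus the product of its generators' squares); cross terms between blades sharing an index anticommute and cancel. So B^2 = 9/4.
B^2 = 9/4 — hyperbolic case — the even/odd split gives cosh and sinh: l = 3/2, alpha*l = 2, so exp(alpha B) = cosh(2) + (sinh(2)/(3/2))*B = cosh(2) + (2*sinh(2)/3)*B.
Answer: cosh(2) + 99*sinh(2)/29*e12 - 16*sinh(2)/29*e13 + 96*sinh(2)/29*e23


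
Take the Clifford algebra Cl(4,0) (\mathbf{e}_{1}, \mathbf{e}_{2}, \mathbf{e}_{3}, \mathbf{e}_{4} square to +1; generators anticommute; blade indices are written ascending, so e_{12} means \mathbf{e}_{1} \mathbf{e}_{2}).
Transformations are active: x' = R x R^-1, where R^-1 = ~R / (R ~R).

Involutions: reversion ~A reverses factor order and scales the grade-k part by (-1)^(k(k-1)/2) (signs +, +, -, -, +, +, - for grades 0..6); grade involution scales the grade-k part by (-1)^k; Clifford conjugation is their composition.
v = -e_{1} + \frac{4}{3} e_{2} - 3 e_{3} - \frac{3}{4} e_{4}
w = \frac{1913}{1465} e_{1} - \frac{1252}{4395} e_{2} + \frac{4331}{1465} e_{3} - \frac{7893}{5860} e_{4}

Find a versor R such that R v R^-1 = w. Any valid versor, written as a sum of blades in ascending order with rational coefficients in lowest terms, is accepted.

Construction: equal norms (both \frac{1777}{144}) license R = v + w = \frac{448}{1465} e_{1} + \frac{1536}{1465} e_{2} - \frac{64}{1465} e_{3} - \frac{3072}{1465} e_{4} — nothing changes along that direction, while (v - w)/2 changes sign, so v maps onto w.
Answer: \frac{448}{1465} e_{1} + \frac{1536}{1465} e_{2} - \frac{64}{1465} e_{3} - \frac{3072}{1465} e_{4}


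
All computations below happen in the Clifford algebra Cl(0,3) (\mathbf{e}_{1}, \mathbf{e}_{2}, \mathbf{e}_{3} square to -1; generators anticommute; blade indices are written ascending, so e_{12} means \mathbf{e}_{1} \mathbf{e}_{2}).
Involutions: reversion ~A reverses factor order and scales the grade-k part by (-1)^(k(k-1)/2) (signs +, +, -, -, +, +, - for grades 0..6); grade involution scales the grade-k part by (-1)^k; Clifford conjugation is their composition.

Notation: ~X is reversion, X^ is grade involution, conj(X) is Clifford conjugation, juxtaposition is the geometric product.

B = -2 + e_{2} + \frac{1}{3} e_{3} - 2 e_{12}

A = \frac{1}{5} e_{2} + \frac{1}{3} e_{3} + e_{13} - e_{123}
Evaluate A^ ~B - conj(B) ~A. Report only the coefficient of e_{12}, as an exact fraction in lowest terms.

first term: \frac{14}{45} - \frac{11}{15} e_{1} + \frac{2}{5} e_{2} - \frac{4}{3} e_{3} - \frac{1}{3} e_{12} - e_{13} - \frac{26}{15} e_{23} - \frac{11}{3} e_{123}
second term: \frac{14}{45} - \frac{1}{15} e_{1} - \frac{2}{5} e_{2} - \frac{8}{3} e_{3} + \frac{1}{3} e_{12} + e_{13} - \frac{34}{15} e_{23} - \frac{7}{3} e_{123}
Answer: -\frac{2}{3}


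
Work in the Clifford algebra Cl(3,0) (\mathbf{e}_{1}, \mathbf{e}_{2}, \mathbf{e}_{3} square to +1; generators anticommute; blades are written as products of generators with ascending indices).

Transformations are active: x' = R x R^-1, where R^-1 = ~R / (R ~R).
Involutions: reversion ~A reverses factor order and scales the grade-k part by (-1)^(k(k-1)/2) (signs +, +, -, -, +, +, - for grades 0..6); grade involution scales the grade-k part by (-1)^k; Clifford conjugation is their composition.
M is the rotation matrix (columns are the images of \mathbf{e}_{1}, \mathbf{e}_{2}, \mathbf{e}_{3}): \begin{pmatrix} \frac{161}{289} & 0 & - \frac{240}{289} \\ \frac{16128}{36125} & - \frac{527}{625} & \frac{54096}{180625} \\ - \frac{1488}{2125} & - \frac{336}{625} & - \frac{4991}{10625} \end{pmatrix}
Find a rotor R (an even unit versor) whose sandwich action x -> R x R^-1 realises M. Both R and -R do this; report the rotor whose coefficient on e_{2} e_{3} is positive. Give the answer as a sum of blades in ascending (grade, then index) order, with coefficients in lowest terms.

Method: write R = a + b12*e_{1} e_{2} + b13*e_{1} e_{3} + b23*e_{2} e_{3} with a^2 + b12^2 + b13^2 + b23^2 = 1 (so R^-1 = ~R). Expanding the columns R e_j ~R gives tr M = 4a^2 - 1 and, from the antisymmetric part, M21 - M12 = -4a*b12, M13 - M31 = 4a*b13, M32 - M23 = -4a*b23.
Here tr M = -\frac{5461}{7225}, so a^2 = (1 + tr M)/4 = \frac{441}{7225} and a = ±\frac{21}{85}. Taking a = \frac{21}{85}: M21 - M12 = \frac{16128}{36125}, M13 - M31 = -\frac{4704}{36125}, M32 - M23 = -\frac{6048}{7225}, giving b12 = -\frac{192}{425}, b13 = -\frac{56}{425}, b23 = \frac{72}{85}, i.e. R = \frac{21}{85} - \frac{192}{425} e_{1} e_{2} - \frac{56}{425} e_{1} e_{3} + \frac{72}{85} e_{2} e_{3}.
Its e_{2} e_{3} coefficient is already positive.
Answer: \frac{21}{85} - \frac{192}{425} e_{1} e_{2} - \frac{56}{425} e_{1} e_{3} + \frac{72}{85} e_{2} e_{3}. Why the constraint matters: R and -R act identically through the sandwich — M has trace -\frac{5461}{7225} either way — so only the sign condition on e_{2} e_{3} picks one of the two preimages.


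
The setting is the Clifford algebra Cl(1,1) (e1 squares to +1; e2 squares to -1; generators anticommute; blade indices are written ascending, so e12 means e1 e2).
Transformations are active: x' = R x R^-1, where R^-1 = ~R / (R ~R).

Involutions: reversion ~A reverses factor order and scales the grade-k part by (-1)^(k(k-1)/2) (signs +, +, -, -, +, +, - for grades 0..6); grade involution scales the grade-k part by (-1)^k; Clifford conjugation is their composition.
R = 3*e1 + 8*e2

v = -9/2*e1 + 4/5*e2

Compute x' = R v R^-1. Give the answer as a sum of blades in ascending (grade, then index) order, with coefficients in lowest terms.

~R = 3*e1 + 8*e2, and R ~R = -55, so R^-1 = ~R / (-55).
R v = -199/10 + 192/5*e12
Answer: 3669/550*e1 + 1372/275*e2


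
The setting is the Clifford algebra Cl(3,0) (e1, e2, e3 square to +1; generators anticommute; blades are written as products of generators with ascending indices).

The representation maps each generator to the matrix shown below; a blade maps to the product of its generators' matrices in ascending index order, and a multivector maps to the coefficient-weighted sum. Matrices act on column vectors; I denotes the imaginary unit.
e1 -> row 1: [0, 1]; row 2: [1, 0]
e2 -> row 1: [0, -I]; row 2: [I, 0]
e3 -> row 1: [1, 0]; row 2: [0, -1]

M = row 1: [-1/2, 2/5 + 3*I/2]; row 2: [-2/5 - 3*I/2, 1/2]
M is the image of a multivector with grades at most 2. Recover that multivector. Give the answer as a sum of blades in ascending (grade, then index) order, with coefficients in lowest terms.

Method: 1, rho(e1), rho(e2), rho(e3) form a trace-orthogonal basis of the 2x2 complex matrices (tr(X Y) = 2 if X = Y, else 0), so M = m0*1 + m1*rho(e1) + m2*rho(e2) + m3*rho(e3) with m0 = tr(M)/2 = 0, m1 = tr(M rho(e1))/2 = 0, m2 = tr(M rho(e2))/2 = -3/2 + 2*I/5, m3 = tr(M rho(e3))/2 = -1/2.
Multiplying table entries, the bivector images are rho(e1 e2) = I*rho(e3), rho(e1 e3) = -I*rho(e2), rho(e2 e3) = I*rho(e1); with real blade coefficients the real parts of m0..m3 are the coefficients of 1, e1, e2, e3 and the imaginary parts give the bivectors (e2 e3: Im m1, e1 e3: -Im m2, e1 e2: Im m3).
Answer: -3/2*e2 - 1/2*e3 - 2/5*e1 e3


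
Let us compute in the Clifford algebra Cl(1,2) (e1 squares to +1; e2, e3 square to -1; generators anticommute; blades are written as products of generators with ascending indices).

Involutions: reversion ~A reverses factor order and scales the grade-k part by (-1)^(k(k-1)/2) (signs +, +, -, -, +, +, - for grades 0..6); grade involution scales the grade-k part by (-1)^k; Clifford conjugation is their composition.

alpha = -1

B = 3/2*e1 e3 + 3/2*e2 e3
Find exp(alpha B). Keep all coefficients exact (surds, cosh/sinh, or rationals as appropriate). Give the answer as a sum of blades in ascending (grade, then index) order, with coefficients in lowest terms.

B^2 term by term: the squares give (3/2)^2*(e1 e3)^2 + (3/2)^2*(e2 e3)^2 = 9/4*(+1) + 9/4*(-1) = 0 (each basis 2-blade squares to minus the product of its generators' squares); cross terms between blades sharing an index anticommute and cancel. So B^2 = 0.
B^2 = 0, hence only two terms survive: exp(alpha B) = 1 + alpha B (parabolic case).
Answer: 1 - 3/2*e1 e3 - 3/2*e2 e3


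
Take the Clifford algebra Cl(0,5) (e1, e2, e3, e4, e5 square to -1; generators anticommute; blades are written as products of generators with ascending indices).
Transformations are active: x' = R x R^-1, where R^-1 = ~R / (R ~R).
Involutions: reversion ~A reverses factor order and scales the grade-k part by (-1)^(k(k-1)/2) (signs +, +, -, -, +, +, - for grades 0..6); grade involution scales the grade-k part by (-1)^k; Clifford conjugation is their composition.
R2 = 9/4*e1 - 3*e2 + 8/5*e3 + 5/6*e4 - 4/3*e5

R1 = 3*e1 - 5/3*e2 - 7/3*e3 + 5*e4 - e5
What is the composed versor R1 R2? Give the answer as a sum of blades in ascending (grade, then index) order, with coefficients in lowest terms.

Distribute over the terms of R1 (each basis-blade product reordered to ascending indices, repeated generators contracted through their squares):
(3*e1) R2 = -27/4 - 9*e1 e2 + 24/5*e1 e3 + 5/2*e1 e4 - 4*e1 e5
(-5/3*e2) R2 = -5 + 15/4*e1 e2 - 8/3*e2 e3 - 25/18*e2 e4 + 20/9*e2 e5
(-7/3*e3) R2 = 56/15 + 21/4*e1 e3 - 7*e2 e3 - 35/18*e3 e4 + 28/9*e3 e5
(5*e4) R2 = -25/6 - 45/4*e1 e4 + 15*e2 e4 - 8*e3 e4 - 20/3*e4 e5
(-e5) R2 = -4/3 + 9/4*e1 e5 - 3*e2 e5 + 8/5*e3 e5 + 5/6*e4 e5
Summing the partial products and collecting blades:
Answer: -811/60 - 21/4*e1 e2 + 201/20*e1 e3 - 35/4*e1 e4 - 7/4*e1 e5 - 29/3*e2 e3 + 245/18*e2 e4 - 7/9*e2 e5 - 179/18*e3 e4 + 212/45*e3 e5 - 35/6*e4 e5


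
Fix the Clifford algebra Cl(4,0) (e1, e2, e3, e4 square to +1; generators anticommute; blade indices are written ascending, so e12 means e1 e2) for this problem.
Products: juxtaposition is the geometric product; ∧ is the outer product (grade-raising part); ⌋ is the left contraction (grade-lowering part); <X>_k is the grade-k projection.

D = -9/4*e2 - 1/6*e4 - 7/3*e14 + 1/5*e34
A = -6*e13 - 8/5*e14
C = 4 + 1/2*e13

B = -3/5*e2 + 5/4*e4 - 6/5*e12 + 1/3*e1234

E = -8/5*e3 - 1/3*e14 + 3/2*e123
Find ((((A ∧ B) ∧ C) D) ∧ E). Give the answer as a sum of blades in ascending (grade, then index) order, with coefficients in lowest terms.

step 1: -18/5*e123 - 24/25*e124 - 15/2*e134
step 2: -72/5*e123 - 96/25*e124 - 30*e134
step 3: 6*e1 + 224/25*e2 + 70*e3 + 16/25*e12 - 137/5*e13 - 216/25*e14 + 96/125*e123 - 72/25*e124 + 168/5*e234 + 699/10*e1234
step 4: -48/5*e13 - 1792/125*e23 - 128/125*e123 + 224/75*e124 + 3566/375*e134 - 576/125*e1234
Answer: -48/5*e13 - 1792/125*e23 - 128/125*e123 + 224/75*e124 + 3566/375*e134 - 576/125*e1234


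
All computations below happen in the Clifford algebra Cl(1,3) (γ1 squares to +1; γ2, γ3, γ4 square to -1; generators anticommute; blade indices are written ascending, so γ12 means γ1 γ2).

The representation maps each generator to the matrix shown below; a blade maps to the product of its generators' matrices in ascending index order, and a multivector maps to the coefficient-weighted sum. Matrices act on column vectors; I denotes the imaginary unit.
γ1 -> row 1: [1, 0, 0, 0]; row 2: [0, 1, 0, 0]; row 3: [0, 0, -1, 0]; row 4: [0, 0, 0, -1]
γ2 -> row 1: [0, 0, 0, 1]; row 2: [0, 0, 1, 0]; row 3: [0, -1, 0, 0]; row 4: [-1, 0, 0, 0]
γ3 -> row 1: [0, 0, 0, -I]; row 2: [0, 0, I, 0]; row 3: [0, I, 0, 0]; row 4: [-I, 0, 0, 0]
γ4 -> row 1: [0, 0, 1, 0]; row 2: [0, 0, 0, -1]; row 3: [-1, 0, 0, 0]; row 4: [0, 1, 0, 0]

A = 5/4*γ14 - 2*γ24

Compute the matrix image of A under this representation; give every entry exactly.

Bivector images (products of the table entries): rho(γ14) = rho(γ1)rho(γ4) = row 1: [0, 0, 1, 0]; row 2: [0, 0, 0, -1]; row 3: [1, 0, 0, 0]; row 4: [0, -1, 0, 0]; rho(γ24) = rho(γ2)rho(γ4) = row 1: [0, 1, 0, 0]; row 2: [-1, 0, 0, 0]; row 3: [0, 0, 0, 1]; row 4: [0, 0, -1, 0].
M = (5/4)*rho(γ14) + (-2)*rho(γ24), summed entrywise:
Answer: row 1: [0, -2, 5/4, 0]; row 2: [2, 0, 0, -5/4]; row 3: [5/4, 0, 0, -2]; row 4: [0, -5/4, 2, 0]


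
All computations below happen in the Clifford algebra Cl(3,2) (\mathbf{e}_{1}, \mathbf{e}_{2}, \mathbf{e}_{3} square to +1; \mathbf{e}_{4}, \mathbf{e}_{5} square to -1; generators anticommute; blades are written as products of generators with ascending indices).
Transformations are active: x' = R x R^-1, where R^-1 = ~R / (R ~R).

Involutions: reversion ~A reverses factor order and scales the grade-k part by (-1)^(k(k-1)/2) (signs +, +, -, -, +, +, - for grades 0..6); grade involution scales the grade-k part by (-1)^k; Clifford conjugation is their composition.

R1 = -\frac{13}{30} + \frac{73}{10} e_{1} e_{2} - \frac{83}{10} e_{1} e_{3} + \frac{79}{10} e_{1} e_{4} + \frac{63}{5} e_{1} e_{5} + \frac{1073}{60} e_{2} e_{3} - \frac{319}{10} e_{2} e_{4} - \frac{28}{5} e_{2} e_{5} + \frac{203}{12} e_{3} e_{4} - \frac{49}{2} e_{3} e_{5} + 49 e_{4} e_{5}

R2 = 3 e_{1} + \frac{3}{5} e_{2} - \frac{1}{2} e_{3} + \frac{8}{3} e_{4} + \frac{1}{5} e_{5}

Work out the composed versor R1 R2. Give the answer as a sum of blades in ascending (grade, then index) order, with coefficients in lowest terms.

Distribute over the terms of R2 (each basis-blade product reordered to ascending indices, repeated generators contracted through their squares):
R1 (3 e_{1}) = -\frac{13}{10} e_{1} - \frac{219}{10} e_{2} + \frac{249}{10} e_{3} - \frac{237}{10} e_{4} - \frac{189}{5} e_{5} + \frac{1073}{20} e_{1} e_{2} e_{3} - \frac{957}{10} e_{1} e_{2} e_{4} - \frac{84}{5} e_{1} e_{2} e_{5} + \frac{203}{4} e_{1} e_{3} e_{4} - \frac{147}{2} e_{1} e_{3} e_{5} + 147 e_{1} e_{4} e_{5}
R1 (\frac{3}{5} e_{2}) = \frac{219}{50} e_{1} - \frac{13}{50} e_{2} - \frac{1073}{100} e_{3} + \frac{957}{50} e_{4} + \frac{84}{25} e_{5} + \frac{249}{50} e_{1} e_{2} e_{3} - \frac{237}{50} e_{1} e_{2} e_{4} - \frac{189}{25} e_{1} e_{2} e_{5} + \frac{203}{20} e_{2} e_{3} e_{4} - \frac{147}{10} e_{2} e_{3} e_{5} + \frac{147}{5} e_{2} e_{4} e_{5}
R1 (-\frac{1}{2} e_{3}) = \frac{83}{20} e_{1} - \frac{1073}{120} e_{2} + \frac{13}{60} e_{3} + \frac{203}{24} e_{4} - \frac{49}{4} e_{5} - \frac{73}{20} e_{1} e_{2} e_{3} + \frac{79}{20} e_{1} e_{3} e_{4} + \frac{63}{10} e_{1} e_{3} e_{5} - \frac{319}{20} e_{2} e_{3} e_{4} - \frac{14}{5} e_{2} e_{3} e_{5} - \frac{49}{2} e_{3} e_{4} e_{5}
R1 (\frac{8}{3} e_{4}) = -\frac{316}{15} e_{1} + \frac{1276}{15} e_{2} - \frac{406}{9} e_{3} - \frac{52}{45} e_{4} + \frac{392}{3} e_{5} + \frac{292}{15} e_{1} e_{2} e_{4} - \frac{332}{15} e_{1} e_{3} e_{4} - \frac{168}{5} e_{1} e_{4} e_{5} + \frac{2146}{45} e_{2} e_{3} e_{4} + \frac{224}{15} e_{2} e_{4} e_{5} + \frac{196}{3} e_{3} e_{4} e_{5}
R1 (\frac{1}{5} e_{5}) = -\frac{63}{25} e_{1} + \frac{28}{25} e_{2} + \frac{49}{10} e_{3} - \frac{49}{5} e_{4} - \frac{13}{150} e_{5} + \frac{73}{50} e_{1} e_{2} e_{5} - \frac{83}{50} e_{1} e_{3} e_{5} + \frac{79}{50} e_{1} e_{4} e_{5} + \frac{1073}{300} e_{2} e_{3} e_{5} - \frac{319}{50} e_{2} e_{4} e_{5} + \frac{203}{60} e_{3} e_{4} e_{5}
Summing the partial products and collecting blades:
Answer: -\frac{4907}{300} e_{1} + \frac{11017}{200} e_{2} - \frac{11621}{450} e_{3} - \frac{12703}{1800} e_{4} + \frac{8389}{100} e_{5} + \frac{2749}{50} e_{1} e_{2} e_{3} - \frac{6073}{75} e_{1} e_{2} e_{4} - \frac{229}{10} e_{1} e_{2} e_{5} + \frac{977}{30} e_{1} e_{3} e_{4} - \frac{3443}{50} e_{1} e_{3} e_{5} + \frac{5749}{50} e_{1} e_{4} e_{5} + \frac{377}{9} e_{2} e_{3} e_{4} - \frac{4177}{300} e_{2} e_{3} e_{5} + \frac{5693}{150} e_{2} e_{4} e_{5} + \frac{2653}{60} e_{3} e_{4} e_{5}


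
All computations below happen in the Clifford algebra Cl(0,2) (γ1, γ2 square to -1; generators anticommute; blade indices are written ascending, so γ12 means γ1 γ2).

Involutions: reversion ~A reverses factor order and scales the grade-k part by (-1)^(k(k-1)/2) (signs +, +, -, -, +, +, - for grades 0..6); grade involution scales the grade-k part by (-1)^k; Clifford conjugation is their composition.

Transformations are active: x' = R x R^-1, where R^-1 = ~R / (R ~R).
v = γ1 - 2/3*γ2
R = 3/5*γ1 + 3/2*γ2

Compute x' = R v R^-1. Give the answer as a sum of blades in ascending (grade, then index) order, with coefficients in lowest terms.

~R = 3/5*γ1 + 3/2*γ2, and R ~R = -261/100, so R^-1 = ~R / (-261/100).
R v = 2/5 - 19/10*γ12
Answer: -103/87*γ1 + 6/29*γ2
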